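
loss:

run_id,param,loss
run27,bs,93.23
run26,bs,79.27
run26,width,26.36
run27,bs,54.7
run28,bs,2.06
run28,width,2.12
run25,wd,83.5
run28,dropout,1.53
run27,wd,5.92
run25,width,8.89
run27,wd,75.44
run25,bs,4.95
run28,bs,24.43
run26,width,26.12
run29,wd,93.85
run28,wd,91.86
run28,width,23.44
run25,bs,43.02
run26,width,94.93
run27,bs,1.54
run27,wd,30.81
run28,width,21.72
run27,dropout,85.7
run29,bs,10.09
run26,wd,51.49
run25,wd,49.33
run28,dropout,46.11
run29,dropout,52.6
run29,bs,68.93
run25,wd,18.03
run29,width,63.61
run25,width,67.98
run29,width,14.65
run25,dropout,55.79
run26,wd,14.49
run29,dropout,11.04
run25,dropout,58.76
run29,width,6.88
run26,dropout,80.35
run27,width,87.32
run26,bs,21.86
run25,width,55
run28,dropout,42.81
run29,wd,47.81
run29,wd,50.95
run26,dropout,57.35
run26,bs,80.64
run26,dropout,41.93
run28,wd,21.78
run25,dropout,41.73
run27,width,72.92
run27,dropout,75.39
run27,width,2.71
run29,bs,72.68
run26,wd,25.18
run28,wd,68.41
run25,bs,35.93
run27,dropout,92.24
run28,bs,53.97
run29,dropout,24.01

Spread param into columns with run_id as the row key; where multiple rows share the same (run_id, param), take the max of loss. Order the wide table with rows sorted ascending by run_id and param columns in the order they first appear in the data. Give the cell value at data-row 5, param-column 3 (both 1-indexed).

93.85

With rows sorted ascending by run_id, row 5 is run_id=run29. param columns in first-appearance order: bs, width, wd, dropout; column 3 is wd.
Long rows with run_id=run29, param=wd: max(93.85, 47.81, 50.95) = 93.85.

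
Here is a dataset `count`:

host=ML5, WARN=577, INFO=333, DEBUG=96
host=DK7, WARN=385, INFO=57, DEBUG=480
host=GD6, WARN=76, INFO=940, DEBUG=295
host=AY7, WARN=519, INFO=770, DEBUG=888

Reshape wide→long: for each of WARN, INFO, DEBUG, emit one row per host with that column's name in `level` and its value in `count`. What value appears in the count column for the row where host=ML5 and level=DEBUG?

Unpivoting turns each (host, wide-column) pair into one long row.
The wide cell at row ML5, column DEBUG holds 96, so the long row (ML5, DEBUG) has count=96.

96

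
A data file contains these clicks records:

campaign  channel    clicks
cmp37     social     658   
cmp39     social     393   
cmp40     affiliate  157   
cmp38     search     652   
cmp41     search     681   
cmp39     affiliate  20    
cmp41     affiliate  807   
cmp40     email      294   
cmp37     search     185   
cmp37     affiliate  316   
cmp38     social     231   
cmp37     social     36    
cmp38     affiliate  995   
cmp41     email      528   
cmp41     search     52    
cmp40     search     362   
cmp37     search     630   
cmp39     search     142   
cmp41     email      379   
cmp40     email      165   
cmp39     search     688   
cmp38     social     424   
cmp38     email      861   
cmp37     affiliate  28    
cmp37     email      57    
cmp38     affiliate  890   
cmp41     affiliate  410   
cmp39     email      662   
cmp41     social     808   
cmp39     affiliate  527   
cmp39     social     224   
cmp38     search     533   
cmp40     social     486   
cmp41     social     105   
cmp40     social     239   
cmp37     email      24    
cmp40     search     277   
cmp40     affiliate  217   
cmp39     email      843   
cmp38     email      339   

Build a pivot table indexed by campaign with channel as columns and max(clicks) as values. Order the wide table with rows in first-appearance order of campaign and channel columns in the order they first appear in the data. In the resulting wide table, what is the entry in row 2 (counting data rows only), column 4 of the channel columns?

843

With rows in first-appearance order of campaign, row 2 is campaign=cmp39. channel columns in first-appearance order: social, affiliate, search, email; column 4 is email.
Long rows with campaign=cmp39, channel=email: max(662, 843) = 843.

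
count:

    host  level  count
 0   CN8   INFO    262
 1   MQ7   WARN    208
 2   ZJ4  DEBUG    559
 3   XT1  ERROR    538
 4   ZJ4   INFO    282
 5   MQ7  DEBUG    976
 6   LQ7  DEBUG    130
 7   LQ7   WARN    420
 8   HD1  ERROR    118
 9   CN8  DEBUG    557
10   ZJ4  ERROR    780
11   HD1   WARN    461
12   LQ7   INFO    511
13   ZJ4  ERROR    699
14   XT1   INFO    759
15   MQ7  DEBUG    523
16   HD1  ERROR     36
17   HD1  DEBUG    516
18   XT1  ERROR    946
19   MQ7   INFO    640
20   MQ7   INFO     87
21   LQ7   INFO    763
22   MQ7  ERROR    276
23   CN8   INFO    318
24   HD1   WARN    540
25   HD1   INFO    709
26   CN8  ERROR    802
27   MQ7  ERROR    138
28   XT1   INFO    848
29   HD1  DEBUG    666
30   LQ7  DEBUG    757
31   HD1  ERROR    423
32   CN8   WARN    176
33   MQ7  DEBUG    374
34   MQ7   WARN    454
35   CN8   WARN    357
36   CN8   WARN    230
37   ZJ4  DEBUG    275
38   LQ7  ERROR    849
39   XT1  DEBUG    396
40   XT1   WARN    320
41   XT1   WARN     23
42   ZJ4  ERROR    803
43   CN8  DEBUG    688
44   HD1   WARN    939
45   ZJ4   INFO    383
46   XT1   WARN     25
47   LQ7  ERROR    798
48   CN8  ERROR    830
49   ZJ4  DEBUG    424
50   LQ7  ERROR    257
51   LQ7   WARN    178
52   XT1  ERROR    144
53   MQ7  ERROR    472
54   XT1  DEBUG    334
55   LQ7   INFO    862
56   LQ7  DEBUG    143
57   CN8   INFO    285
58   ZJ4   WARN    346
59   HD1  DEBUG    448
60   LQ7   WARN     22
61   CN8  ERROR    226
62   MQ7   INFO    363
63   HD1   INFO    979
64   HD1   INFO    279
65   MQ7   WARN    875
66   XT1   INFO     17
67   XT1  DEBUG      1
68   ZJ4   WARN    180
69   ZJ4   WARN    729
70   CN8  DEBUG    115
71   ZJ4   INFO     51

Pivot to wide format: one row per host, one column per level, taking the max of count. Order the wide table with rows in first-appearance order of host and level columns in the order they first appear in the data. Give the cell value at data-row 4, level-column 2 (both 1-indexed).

With rows in first-appearance order of host, row 4 is host=XT1. level columns in first-appearance order: INFO, WARN, DEBUG, ERROR; column 2 is WARN.
Long rows with host=XT1, level=WARN: max(320, 23, 25) = 320.

320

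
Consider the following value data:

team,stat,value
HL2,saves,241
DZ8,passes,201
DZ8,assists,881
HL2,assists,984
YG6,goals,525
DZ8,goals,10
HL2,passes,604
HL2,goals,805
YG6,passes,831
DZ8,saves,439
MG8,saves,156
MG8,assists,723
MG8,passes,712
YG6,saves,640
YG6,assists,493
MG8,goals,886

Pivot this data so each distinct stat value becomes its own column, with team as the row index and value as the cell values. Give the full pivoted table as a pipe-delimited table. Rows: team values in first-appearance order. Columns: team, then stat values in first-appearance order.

| team | saves | passes | assists | goals |
| HL2 | 241 | 604 | 984 | 805 |
| DZ8 | 439 | 201 | 881 | 10 |
| YG6 | 640 | 831 | 493 | 525 |
| MG8 | 156 | 712 | 723 | 886 |

Columns: team plus the 4 distinct stat values (saves, passes, assists, goals).
For example, row HL2 column saves takes value=241 from the long row (HL2, saves).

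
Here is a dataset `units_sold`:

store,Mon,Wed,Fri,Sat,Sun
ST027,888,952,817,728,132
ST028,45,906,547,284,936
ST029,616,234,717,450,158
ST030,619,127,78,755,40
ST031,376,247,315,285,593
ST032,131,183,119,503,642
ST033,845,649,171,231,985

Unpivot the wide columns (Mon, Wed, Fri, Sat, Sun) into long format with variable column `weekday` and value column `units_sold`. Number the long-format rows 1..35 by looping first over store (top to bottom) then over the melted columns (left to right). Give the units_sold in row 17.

127

35 rows total (7 × 5). Row 17: index ⌊(17-1)/5⌋ = 3 into store → ST030; (17-1) mod 5 = 1 into the melted columns → Wed.
So row 17 is (ST030, Wed, 127); units_sold = 127.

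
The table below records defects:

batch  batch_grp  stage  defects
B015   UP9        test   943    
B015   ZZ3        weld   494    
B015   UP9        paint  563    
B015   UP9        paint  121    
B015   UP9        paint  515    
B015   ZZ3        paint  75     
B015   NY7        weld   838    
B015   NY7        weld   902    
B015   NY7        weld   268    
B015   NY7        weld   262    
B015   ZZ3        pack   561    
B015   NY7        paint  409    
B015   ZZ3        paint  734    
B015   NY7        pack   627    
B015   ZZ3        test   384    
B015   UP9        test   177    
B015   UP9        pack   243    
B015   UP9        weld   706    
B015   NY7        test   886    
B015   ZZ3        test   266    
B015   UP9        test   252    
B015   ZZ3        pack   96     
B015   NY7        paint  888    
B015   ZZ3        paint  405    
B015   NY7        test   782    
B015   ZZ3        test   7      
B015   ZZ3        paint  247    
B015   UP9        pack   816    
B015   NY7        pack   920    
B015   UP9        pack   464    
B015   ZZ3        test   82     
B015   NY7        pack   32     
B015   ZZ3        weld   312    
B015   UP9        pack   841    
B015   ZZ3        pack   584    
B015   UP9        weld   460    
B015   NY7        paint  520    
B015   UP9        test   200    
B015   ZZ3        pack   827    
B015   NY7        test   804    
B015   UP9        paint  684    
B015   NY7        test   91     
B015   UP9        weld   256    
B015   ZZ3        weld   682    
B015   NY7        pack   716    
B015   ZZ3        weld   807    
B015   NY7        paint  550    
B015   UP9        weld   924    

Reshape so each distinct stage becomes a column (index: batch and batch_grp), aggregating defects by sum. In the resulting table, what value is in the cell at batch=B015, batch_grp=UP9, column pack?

2364

Rows with batch=B015, batch_grp=UP9 and stage=pack: defects values are 243, 816, 464, 841.
243 + 816 + 464 + 841 = 2364.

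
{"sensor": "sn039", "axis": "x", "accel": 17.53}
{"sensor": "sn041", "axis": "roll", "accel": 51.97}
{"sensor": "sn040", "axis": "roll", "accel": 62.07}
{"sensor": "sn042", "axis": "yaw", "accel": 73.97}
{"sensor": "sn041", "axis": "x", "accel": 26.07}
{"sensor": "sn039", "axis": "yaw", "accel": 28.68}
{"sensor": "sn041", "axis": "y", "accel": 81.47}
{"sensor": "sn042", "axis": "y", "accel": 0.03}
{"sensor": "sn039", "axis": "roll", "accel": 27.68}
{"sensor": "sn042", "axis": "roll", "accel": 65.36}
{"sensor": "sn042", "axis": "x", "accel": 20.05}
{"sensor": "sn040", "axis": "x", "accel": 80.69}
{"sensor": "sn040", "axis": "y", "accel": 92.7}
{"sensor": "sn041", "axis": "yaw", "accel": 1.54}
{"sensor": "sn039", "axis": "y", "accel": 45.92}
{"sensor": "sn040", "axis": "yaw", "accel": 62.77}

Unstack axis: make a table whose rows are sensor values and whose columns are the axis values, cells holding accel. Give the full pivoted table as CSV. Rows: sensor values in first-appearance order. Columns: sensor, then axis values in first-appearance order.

sensor,x,roll,yaw,y
sn039,17.53,27.68,28.68,45.92
sn041,26.07,51.97,1.54,81.47
sn040,80.69,62.07,62.77,92.7
sn042,20.05,65.36,73.97,0.03

Columns: sensor plus the 4 distinct axis values (x, roll, yaw, y).
For example, row sn039 column x takes accel=17.53 from the long row (sn039, x).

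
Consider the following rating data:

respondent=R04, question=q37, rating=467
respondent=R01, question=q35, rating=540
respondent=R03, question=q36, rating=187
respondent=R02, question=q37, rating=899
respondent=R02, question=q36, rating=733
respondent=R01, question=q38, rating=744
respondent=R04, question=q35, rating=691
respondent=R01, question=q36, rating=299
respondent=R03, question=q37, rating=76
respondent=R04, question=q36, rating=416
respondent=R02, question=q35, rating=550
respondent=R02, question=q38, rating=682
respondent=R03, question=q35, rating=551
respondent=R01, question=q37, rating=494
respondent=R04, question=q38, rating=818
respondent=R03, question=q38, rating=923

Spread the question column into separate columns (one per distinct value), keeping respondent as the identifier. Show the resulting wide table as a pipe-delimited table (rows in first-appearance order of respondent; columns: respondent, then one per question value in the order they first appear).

| respondent | q37 | q35 | q36 | q38 |
| R04 | 467 | 691 | 416 | 818 |
| R01 | 494 | 540 | 299 | 744 |
| R03 | 76 | 551 | 187 | 923 |
| R02 | 899 | 550 | 733 | 682 |

Columns: respondent plus the 4 distinct question values (q37, q35, q36, q38).
For example, row R04 column q37 takes rating=467 from the long row (R04, q37).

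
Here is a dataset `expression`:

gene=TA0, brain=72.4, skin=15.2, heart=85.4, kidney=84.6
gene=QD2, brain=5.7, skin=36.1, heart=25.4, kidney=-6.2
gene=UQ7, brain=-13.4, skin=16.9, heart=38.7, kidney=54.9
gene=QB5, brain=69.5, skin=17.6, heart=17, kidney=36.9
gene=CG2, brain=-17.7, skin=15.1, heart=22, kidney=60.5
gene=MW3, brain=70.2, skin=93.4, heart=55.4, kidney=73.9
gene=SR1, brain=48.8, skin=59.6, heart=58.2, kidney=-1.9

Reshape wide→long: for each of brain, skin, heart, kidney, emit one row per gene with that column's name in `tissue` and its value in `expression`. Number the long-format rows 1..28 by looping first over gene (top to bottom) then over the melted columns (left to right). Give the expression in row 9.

-13.4

28 rows total (7 × 4). Row 9: index ⌊(9-1)/4⌋ = 2 into gene → UQ7; (9-1) mod 4 = 0 into the melted columns → brain.
So row 9 is (UQ7, brain, -13.4); expression = -13.4.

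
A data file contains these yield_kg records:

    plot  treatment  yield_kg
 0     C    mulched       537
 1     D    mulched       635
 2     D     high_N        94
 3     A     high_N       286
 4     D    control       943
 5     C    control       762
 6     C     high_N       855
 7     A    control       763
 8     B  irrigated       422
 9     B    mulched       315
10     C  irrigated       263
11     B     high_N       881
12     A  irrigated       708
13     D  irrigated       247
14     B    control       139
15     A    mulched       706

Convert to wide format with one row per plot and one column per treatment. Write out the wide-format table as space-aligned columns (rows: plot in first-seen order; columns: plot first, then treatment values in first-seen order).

Columns: plot plus the 4 distinct treatment values (mulched, high_N, control, irrigated).
For example, row C column mulched takes yield_kg=537 from the long row (C, mulched).

plot  mulched  high_N  control  irrigated
C     537      855     762      263      
D     635      94      943      247      
A     706      286     763      708      
B     315      881     139      422      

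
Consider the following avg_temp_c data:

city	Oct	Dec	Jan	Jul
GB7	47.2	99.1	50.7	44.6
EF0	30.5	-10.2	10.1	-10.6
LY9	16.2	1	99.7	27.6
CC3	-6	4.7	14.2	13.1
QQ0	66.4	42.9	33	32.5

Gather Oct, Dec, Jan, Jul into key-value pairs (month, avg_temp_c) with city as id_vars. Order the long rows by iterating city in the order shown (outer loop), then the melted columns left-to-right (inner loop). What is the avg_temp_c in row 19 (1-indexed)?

20 rows total (5 × 4). Row 19: index ⌊(19-1)/4⌋ = 4 into city → QQ0; (19-1) mod 4 = 2 into the melted columns → Jan.
So row 19 is (QQ0, Jan, 33); avg_temp_c = 33.

33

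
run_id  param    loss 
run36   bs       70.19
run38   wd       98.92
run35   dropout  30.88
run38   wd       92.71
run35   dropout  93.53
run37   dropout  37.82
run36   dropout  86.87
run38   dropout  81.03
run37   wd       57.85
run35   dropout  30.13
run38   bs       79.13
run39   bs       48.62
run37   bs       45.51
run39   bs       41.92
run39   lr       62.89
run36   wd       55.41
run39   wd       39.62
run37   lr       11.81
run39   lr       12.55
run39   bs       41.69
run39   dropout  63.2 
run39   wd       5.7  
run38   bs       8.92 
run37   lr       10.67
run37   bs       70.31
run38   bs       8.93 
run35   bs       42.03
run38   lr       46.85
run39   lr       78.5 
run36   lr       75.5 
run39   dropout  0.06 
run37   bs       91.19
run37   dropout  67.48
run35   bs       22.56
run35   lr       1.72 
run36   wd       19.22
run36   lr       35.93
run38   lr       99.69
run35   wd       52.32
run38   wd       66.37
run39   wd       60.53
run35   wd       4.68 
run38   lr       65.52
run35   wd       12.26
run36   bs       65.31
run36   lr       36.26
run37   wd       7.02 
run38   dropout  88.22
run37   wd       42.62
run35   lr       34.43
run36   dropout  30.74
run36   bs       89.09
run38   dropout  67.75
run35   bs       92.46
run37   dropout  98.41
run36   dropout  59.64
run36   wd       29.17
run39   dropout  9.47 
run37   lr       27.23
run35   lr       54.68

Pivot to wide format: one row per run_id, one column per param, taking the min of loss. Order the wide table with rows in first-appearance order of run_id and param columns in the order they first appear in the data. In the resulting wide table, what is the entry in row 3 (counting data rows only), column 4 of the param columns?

1.72

With rows in first-appearance order of run_id, row 3 is run_id=run35. param columns in first-appearance order: bs, wd, dropout, lr; column 4 is lr.
Long rows with run_id=run35, param=lr: min(1.72, 34.43, 54.68) = 1.72.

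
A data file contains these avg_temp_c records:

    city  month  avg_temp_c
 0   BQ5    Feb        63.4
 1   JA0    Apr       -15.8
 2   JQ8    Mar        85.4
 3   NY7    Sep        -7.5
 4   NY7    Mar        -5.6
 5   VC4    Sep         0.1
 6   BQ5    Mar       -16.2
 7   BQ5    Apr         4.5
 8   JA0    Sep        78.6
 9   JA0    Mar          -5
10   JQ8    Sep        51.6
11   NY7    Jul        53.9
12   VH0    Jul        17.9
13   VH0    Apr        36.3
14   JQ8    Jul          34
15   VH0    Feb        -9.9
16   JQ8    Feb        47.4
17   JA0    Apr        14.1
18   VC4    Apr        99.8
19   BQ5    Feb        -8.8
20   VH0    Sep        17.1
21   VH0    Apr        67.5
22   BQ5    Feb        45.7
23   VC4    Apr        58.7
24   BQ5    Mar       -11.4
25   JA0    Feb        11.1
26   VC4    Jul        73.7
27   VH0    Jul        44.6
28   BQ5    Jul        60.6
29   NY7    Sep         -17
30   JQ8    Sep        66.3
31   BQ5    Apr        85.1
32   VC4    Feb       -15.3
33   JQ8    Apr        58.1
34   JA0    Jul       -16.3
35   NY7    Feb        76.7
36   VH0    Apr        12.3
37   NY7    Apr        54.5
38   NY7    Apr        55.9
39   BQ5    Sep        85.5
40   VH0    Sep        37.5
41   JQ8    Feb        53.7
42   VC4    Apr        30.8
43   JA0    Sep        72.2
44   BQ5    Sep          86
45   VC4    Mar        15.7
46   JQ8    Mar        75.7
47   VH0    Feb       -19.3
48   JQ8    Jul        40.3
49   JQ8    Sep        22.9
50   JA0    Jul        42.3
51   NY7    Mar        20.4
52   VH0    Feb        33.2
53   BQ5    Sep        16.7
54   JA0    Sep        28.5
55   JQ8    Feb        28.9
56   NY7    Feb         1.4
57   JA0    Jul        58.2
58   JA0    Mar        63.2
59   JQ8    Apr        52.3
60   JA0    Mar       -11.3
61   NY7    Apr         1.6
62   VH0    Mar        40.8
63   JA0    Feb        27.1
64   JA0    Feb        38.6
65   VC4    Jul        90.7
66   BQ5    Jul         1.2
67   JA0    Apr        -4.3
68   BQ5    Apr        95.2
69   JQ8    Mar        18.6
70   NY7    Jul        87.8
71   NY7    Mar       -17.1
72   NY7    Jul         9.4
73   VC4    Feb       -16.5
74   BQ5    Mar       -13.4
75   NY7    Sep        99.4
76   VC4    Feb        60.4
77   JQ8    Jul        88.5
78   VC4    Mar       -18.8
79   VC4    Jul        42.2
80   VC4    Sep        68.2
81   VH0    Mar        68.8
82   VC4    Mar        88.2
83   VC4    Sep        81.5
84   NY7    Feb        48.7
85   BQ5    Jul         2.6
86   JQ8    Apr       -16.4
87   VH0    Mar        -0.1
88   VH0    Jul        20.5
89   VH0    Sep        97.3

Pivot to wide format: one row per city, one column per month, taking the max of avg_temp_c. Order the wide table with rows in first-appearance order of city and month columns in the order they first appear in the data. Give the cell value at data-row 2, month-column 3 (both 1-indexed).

63.2

With rows in first-appearance order of city, row 2 is city=JA0. month columns in first-appearance order: Feb, Apr, Mar, Sep, Jul; column 3 is Mar.
Long rows with city=JA0, month=Mar: max(-5, 63.2, -11.3) = 63.2.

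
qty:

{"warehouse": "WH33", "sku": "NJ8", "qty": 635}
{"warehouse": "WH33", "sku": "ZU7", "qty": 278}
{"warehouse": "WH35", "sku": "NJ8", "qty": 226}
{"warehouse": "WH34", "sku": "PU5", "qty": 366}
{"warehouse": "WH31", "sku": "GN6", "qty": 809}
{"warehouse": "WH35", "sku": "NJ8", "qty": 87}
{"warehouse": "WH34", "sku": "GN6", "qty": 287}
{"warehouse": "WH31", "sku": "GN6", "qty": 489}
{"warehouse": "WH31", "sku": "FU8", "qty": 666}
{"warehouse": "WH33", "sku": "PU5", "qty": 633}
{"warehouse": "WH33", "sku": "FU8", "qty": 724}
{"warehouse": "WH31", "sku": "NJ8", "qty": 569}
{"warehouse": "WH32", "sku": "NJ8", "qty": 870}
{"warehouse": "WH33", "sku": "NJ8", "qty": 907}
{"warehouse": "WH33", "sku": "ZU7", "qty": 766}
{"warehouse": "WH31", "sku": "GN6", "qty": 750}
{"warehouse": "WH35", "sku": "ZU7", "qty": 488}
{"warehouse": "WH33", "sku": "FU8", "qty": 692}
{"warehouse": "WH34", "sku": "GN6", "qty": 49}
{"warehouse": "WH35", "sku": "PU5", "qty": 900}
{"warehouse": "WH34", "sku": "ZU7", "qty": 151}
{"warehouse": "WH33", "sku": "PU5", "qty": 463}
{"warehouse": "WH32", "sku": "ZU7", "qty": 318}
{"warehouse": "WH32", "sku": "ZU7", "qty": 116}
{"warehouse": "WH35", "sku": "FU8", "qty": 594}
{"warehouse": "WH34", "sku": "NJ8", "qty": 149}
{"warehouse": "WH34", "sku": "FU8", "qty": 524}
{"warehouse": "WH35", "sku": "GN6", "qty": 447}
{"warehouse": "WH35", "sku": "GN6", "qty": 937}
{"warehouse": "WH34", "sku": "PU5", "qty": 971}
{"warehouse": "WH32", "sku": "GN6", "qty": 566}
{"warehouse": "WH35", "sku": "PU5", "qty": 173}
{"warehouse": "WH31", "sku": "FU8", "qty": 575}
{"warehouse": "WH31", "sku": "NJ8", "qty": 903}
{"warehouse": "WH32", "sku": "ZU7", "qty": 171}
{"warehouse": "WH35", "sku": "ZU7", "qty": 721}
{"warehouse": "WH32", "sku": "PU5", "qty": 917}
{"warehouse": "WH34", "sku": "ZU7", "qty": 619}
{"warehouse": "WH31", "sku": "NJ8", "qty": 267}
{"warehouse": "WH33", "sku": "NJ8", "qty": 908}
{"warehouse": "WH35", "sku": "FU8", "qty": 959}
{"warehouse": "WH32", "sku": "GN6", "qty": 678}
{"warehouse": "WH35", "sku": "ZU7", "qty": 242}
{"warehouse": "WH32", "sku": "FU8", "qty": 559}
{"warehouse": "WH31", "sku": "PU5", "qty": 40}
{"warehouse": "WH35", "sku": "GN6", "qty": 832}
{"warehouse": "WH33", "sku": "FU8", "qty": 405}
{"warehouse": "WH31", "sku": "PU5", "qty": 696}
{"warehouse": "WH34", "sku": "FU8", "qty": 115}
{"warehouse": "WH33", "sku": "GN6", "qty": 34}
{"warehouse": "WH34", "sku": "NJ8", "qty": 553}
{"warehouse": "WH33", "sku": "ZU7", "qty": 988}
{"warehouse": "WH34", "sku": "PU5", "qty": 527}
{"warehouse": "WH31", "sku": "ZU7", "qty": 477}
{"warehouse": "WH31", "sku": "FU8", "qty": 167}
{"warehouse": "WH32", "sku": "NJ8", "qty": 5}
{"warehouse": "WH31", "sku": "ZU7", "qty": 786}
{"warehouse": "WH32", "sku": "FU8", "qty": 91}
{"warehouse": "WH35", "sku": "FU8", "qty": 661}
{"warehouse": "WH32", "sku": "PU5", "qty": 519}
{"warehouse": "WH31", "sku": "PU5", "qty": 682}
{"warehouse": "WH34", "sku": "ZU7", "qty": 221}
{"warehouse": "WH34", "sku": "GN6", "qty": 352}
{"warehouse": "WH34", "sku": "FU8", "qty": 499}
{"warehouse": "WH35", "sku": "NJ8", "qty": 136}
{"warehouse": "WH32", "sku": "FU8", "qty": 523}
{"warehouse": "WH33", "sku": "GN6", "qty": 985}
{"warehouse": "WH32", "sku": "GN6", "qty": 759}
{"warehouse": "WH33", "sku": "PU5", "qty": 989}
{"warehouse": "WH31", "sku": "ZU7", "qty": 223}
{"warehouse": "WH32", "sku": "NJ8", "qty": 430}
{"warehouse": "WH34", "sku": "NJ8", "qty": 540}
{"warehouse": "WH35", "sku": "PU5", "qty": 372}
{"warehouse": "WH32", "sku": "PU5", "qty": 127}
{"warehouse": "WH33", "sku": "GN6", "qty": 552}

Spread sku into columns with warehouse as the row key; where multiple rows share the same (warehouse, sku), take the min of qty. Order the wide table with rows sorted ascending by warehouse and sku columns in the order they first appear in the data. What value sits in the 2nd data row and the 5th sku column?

With rows sorted ascending by warehouse, row 2 is warehouse=WH32. sku columns in first-appearance order: NJ8, ZU7, PU5, GN6, FU8; column 5 is FU8.
Long rows with warehouse=WH32, sku=FU8: min(559, 91, 523) = 91.

91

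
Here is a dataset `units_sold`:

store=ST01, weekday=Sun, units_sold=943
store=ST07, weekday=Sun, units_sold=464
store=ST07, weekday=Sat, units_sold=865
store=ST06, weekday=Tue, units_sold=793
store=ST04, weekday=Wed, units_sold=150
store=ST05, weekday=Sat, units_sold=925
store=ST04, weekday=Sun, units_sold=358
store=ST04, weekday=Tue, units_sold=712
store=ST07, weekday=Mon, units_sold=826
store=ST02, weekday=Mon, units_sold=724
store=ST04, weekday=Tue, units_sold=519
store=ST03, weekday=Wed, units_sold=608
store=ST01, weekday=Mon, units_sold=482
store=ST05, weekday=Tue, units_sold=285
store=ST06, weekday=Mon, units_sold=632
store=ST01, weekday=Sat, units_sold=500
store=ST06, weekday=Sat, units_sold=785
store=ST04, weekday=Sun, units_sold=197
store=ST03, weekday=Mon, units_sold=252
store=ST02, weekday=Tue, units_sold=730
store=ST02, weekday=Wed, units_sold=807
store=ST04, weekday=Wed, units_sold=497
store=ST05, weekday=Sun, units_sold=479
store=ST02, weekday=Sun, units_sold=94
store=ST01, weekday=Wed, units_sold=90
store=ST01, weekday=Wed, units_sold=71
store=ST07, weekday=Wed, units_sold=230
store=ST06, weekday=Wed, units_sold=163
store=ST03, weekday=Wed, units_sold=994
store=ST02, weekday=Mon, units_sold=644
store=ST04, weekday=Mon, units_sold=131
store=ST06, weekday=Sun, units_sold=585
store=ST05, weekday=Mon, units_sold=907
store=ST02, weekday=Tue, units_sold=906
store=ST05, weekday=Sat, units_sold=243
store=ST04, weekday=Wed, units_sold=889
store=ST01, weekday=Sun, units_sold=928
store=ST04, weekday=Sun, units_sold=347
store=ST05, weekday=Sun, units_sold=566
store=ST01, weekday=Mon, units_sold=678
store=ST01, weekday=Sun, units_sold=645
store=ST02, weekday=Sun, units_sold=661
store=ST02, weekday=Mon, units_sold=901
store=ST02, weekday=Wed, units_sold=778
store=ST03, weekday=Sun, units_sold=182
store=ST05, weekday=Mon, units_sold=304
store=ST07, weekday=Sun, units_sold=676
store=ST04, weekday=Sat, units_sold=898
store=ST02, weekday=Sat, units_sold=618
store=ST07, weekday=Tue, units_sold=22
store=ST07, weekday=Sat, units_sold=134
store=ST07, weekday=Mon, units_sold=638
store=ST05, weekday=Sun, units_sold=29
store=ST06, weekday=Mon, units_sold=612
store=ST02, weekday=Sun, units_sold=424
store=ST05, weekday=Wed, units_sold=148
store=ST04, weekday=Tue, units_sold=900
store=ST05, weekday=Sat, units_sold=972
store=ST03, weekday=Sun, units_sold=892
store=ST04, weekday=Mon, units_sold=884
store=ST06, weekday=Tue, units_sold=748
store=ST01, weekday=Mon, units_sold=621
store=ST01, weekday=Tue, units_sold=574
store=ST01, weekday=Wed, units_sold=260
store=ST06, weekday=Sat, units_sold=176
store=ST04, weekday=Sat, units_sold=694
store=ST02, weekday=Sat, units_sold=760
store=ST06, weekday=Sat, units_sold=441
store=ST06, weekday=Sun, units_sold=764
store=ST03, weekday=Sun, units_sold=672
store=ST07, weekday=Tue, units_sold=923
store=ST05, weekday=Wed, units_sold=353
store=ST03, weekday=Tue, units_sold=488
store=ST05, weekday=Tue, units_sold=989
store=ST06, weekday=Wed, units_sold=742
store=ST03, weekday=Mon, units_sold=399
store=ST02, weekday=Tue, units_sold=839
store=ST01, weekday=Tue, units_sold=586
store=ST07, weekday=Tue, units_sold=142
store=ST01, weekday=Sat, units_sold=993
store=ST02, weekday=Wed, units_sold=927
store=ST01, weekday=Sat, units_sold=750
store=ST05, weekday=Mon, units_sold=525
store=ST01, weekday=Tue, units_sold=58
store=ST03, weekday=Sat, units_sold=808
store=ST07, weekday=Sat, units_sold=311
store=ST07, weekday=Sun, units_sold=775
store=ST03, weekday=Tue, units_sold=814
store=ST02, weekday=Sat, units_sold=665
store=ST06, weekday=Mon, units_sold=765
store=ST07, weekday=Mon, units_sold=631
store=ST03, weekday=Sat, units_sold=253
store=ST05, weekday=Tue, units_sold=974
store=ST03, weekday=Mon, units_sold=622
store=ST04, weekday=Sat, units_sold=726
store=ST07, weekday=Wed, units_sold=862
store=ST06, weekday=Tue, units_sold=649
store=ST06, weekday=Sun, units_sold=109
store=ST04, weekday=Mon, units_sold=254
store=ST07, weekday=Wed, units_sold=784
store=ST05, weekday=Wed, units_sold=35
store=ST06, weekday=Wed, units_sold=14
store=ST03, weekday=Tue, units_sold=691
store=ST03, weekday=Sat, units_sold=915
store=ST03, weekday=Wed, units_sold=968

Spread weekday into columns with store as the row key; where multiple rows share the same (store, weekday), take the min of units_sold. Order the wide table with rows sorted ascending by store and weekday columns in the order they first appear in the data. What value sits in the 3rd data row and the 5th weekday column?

252

With rows sorted ascending by store, row 3 is store=ST03. weekday columns in first-appearance order: Sun, Sat, Tue, Wed, Mon; column 5 is Mon.
Long rows with store=ST03, weekday=Mon: min(252, 399, 622) = 252.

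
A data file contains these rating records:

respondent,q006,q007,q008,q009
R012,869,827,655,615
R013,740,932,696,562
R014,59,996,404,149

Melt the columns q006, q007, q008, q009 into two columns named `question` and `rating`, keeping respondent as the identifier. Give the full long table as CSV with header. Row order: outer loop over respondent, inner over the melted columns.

Each (respondent, column) pair becomes one row: 3 × 4 = 12 rows.
For example, (R012, q006) → rating=869.

respondent,question,rating
R012,q006,869
R012,q007,827
R012,q008,655
R012,q009,615
R013,q006,740
R013,q007,932
R013,q008,696
R013,q009,562
R014,q006,59
R014,q007,996
R014,q008,404
R014,q009,149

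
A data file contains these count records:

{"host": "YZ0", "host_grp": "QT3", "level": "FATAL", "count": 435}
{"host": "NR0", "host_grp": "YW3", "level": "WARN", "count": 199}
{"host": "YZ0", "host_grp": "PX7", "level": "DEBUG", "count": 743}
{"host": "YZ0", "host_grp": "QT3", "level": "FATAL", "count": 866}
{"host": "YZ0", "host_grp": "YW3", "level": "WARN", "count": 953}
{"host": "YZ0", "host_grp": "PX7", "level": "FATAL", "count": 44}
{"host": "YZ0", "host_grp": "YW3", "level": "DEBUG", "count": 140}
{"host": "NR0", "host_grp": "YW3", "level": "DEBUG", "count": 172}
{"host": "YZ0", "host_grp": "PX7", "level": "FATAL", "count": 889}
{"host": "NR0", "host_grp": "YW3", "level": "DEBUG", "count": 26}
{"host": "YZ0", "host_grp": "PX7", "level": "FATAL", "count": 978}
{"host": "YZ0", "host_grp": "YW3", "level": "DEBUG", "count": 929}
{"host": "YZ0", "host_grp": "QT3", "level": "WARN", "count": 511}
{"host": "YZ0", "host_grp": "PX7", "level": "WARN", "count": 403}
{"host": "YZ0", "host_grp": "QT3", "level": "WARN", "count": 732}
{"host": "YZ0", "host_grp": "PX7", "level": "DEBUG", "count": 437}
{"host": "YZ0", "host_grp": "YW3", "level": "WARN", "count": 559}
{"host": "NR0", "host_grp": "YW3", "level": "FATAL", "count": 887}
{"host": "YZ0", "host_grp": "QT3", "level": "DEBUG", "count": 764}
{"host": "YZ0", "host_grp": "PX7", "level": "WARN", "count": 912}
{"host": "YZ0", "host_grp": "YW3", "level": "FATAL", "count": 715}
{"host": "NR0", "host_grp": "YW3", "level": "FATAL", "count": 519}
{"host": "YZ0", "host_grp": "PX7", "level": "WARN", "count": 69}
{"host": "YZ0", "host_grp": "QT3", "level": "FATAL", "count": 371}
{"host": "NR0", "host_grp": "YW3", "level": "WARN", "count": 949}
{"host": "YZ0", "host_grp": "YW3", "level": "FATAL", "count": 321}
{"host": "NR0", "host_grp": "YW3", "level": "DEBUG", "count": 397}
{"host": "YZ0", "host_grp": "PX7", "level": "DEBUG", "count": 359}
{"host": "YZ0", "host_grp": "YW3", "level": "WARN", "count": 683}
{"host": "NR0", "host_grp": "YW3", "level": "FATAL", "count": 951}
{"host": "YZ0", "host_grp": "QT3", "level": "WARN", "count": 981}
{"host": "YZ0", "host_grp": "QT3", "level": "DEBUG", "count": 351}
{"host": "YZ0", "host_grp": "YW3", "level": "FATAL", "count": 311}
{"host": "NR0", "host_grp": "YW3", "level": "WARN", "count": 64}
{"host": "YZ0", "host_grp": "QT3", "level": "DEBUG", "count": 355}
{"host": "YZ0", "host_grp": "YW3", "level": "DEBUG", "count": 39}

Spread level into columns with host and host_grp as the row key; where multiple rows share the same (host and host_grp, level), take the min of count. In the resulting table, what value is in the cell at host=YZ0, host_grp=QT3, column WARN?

Rows with host=YZ0, host_grp=QT3 and level=WARN: count values are 511, 732, 981.
min(511, 732, 981) = 511.

511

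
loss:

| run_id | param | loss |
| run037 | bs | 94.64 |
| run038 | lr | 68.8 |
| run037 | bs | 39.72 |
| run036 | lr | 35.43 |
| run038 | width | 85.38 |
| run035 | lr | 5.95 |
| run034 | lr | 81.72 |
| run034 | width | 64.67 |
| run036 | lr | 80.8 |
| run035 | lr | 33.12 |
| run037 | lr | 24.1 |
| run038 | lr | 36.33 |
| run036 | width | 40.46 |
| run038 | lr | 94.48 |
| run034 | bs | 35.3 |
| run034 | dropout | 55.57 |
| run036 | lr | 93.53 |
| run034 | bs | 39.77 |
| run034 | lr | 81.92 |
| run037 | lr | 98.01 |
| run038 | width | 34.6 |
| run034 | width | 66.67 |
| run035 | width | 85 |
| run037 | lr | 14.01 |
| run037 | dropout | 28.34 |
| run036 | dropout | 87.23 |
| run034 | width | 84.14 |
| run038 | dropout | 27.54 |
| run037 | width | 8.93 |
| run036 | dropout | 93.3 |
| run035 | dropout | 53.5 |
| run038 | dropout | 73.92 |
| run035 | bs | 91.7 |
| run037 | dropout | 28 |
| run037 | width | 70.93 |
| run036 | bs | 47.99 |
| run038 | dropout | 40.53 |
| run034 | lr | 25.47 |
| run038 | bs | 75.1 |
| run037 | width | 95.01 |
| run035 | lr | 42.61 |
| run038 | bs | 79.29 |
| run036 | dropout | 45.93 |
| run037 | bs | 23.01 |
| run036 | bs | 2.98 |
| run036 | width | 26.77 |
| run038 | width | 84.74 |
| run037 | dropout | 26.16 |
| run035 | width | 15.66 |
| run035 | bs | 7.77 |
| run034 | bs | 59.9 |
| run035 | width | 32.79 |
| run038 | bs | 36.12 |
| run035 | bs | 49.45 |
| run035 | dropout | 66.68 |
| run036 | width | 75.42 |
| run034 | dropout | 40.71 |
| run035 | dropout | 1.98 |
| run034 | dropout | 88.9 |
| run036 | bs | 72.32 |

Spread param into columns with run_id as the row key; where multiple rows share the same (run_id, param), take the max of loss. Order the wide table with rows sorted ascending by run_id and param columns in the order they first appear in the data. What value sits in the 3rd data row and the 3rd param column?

With rows sorted ascending by run_id, row 3 is run_id=run036. param columns in first-appearance order: bs, lr, width, dropout; column 3 is width.
Long rows with run_id=run036, param=width: max(40.46, 26.77, 75.42) = 75.42.

75.42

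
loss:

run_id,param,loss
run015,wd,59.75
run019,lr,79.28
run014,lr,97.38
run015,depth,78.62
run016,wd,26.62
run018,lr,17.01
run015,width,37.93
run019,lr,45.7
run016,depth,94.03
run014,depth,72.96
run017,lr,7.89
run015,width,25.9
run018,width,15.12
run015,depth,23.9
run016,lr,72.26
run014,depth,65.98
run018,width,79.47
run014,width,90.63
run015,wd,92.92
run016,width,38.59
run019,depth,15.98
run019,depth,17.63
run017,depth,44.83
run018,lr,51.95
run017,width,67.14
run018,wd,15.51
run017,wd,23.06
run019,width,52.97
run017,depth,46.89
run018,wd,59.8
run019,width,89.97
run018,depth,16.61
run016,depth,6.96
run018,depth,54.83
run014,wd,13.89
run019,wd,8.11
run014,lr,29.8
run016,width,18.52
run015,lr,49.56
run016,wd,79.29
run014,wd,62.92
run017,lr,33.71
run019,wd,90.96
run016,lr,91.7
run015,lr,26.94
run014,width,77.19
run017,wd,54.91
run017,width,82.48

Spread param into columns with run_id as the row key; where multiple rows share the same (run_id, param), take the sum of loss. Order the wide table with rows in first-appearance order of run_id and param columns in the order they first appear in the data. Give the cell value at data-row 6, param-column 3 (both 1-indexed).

91.72

With rows in first-appearance order of run_id, row 6 is run_id=run017. param columns in first-appearance order: wd, lr, depth, width; column 3 is depth.
Long rows with run_id=run017, param=depth: 44.83 + 46.89 = 91.72.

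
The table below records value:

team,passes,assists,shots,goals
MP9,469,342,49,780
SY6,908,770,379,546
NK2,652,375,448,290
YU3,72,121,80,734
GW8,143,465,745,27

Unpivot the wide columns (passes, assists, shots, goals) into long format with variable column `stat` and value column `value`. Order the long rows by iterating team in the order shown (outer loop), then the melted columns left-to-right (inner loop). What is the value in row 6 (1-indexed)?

770

20 rows total (5 × 4). Row 6: index ⌊(6-1)/4⌋ = 1 into team → SY6; (6-1) mod 4 = 1 into the melted columns → assists.
So row 6 is (SY6, assists, 770); value = 770.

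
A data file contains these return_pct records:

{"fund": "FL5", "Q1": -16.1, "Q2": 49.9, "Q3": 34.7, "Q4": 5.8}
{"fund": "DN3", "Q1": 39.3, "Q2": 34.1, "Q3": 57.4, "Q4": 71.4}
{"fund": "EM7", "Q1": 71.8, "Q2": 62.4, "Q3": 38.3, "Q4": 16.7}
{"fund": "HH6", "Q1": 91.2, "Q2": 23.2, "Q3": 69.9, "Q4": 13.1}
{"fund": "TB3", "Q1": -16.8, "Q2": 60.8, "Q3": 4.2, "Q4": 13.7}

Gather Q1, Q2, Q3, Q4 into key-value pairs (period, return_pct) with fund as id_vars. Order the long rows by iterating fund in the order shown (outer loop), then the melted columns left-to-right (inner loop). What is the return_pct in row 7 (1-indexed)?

57.4

20 rows total (5 × 4). Row 7: index ⌊(7-1)/4⌋ = 1 into fund → DN3; (7-1) mod 4 = 2 into the melted columns → Q3.
So row 7 is (DN3, Q3, 57.4); return_pct = 57.4.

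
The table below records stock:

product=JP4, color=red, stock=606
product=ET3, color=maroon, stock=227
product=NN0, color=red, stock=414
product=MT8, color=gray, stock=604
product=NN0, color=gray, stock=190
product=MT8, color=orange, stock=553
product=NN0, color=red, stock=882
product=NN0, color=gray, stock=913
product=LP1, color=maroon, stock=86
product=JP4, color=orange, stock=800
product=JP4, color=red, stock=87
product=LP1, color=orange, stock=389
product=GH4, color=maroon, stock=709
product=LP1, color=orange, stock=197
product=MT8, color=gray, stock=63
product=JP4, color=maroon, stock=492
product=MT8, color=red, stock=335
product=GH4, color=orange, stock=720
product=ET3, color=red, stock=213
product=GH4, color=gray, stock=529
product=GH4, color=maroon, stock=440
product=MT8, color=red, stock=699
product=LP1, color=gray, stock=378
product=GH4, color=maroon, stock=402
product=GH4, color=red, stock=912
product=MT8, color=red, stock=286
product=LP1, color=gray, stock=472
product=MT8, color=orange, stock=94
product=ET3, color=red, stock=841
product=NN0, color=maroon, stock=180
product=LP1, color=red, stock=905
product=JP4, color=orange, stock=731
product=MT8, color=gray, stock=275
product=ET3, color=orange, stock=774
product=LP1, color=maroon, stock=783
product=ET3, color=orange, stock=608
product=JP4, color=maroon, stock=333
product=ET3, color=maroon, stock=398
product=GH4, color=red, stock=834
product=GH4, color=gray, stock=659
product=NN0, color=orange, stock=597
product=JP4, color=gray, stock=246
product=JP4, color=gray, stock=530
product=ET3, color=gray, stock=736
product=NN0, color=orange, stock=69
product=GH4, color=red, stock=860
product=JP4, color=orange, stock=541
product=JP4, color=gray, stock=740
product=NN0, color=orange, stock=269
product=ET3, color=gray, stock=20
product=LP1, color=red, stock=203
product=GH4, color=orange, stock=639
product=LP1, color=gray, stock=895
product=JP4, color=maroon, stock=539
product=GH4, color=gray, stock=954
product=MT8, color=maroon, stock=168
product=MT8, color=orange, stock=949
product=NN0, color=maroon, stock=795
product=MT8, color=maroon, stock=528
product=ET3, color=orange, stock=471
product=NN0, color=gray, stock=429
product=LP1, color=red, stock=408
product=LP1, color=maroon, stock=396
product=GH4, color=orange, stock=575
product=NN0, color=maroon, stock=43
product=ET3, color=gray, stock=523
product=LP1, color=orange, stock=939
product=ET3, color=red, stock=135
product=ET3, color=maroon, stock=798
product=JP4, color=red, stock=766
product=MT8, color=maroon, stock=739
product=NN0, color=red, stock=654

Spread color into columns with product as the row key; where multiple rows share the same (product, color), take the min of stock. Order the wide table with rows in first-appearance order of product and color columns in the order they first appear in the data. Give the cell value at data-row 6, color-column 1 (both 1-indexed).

With rows in first-appearance order of product, row 6 is product=GH4. color columns in first-appearance order: red, maroon, gray, orange; column 1 is red.
Long rows with product=GH4, color=red: min(912, 834, 860) = 834.

834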